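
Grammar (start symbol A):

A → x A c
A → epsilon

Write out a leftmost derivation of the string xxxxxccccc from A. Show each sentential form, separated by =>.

A => xAc   [A → x A c]
xAc => xxAcc   [A → x A c]
xxAcc => xxxAccc   [A → x A c]
xxxAccc => xxxxAcccc   [A → x A c]
xxxxAcccc => xxxxxAccccc   [A → x A c]
xxxxxAccccc => xxxxxccccc   [A → epsilon]

A=>xAc=>xxAcc=>xxxAccc=>xxxxAcccc=>xxxxxAccccc=>xxxxxccccc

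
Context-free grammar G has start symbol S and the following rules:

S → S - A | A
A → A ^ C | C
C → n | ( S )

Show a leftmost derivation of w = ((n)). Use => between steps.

S=>A=>C=>(S)=>(A)=>(C)=>((S))=>((A))=>((C))=>((n))

S => A   [S → A]
A => C   [A → C]
C => (S)   [C → ( S )]
(S) => (A)   [S → A]
(A) => (C)   [A → C]
(C) => ((S))   [C → ( S )]
((S)) => ((A))   [S → A]
((A)) => ((C))   [A → C]
((C)) => ((n))   [C → n]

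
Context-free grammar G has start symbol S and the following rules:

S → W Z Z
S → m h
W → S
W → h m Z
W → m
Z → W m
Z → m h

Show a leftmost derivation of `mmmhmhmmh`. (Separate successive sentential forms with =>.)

S => WZZ => mZZ => mWmZ => mSmZ => mWZZmZ => mmZZmZ => mmmhZmZ => mmmhmhmZ => mmmhmhmmh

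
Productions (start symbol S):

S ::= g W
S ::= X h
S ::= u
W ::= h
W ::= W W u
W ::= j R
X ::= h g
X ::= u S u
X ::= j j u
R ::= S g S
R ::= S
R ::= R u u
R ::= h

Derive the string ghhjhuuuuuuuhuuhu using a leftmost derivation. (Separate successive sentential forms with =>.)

S => gW => gWWu => gWWuWu => ghWuWu => ghWWuuWu => ghWWuWuuWu => ghhWuWuuWu => ghhjRuWuuWu => ghhjRuuuWuuWu => ghhjRuuuuuWuuWu => ghhjRuuuuuuuWuuWu => ghhjhuuuuuuuWuuWu => ghhjhuuuuuuuhuuWu => ghhjhuuuuuuuhuuhu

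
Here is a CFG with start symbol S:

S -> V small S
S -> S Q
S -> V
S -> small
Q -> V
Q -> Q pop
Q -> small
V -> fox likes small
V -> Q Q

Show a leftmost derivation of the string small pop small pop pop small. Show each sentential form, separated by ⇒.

S ⇒ V ⇒ Q Q ⇒ Q pop Q ⇒ Q pop pop Q ⇒ V pop pop Q ⇒ Q Q pop pop Q ⇒ Q pop Q pop pop Q ⇒ small pop Q pop pop Q ⇒ small pop small pop pop Q ⇒ small pop small pop pop small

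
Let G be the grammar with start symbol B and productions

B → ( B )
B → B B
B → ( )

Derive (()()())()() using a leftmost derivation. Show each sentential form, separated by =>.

B => BB   [B → B B]
BB => BBB   [B → B B]
BBB => (B)BB   [B → ( B )]
(B)BB => (BB)BB   [B → B B]
(BB)BB => (BBB)BB   [B → B B]
(BBB)BB => (()BB)BB   [B → ( )]
(()BB)BB => (()()B)BB   [B → ( )]
(()()B)BB => (()()())BB   [B → ( )]
(()()())BB => (()()())()B   [B → ( )]
(()()())()B => (()()())()()   [B → ( )]

B=>BB=>BBB=>(B)BB=>(BB)BB=>(BBB)BB=>(()BB)BB=>(()()B)BB=>(()()())BB=>(()()())()B=>(()()())()()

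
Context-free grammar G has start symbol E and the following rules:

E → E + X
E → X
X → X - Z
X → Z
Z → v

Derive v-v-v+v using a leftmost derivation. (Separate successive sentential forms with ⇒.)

E ⇒ E+X   [E → E + X]
E+X ⇒ X+X   [E → X]
X+X ⇒ X-Z+X   [X → X - Z]
X-Z+X ⇒ X-Z-Z+X   [X → X - Z]
X-Z-Z+X ⇒ Z-Z-Z+X   [X → Z]
Z-Z-Z+X ⇒ v-Z-Z+X   [Z → v]
v-Z-Z+X ⇒ v-v-Z+X   [Z → v]
v-v-Z+X ⇒ v-v-v+X   [Z → v]
v-v-v+X ⇒ v-v-v+Z   [X → Z]
v-v-v+Z ⇒ v-v-v+v   [Z → v]

E ⇒ E+X ⇒ X+X ⇒ X-Z+X ⇒ X-Z-Z+X ⇒ Z-Z-Z+X ⇒ v-Z-Z+X ⇒ v-v-Z+X ⇒ v-v-v+X ⇒ v-v-v+Z ⇒ v-v-v+v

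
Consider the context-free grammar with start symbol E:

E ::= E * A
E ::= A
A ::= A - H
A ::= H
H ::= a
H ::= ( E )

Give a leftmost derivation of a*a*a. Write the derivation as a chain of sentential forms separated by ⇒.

E ⇒ E*A   [E ::= E * A]
E*A ⇒ E*A*A   [E ::= E * A]
E*A*A ⇒ A*A*A   [E ::= A]
A*A*A ⇒ H*A*A   [A ::= H]
H*A*A ⇒ a*A*A   [H ::= a]
a*A*A ⇒ a*H*A   [A ::= H]
a*H*A ⇒ a*a*A   [H ::= a]
a*a*A ⇒ a*a*H   [A ::= H]
a*a*H ⇒ a*a*a   [H ::= a]

E ⇒ E*A ⇒ E*A*A ⇒ A*A*A ⇒ H*A*A ⇒ a*A*A ⇒ a*H*A ⇒ a*a*A ⇒ a*a*H ⇒ a*a*a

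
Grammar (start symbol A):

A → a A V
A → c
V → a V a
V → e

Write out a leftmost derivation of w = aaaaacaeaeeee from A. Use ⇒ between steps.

A ⇒ aAV ⇒ aaAVV ⇒ aaaAVVV ⇒ aaaaAVVVV ⇒ aaaaaAVVVVV ⇒ aaaaacVVVVV ⇒ aaaaacaVaVVVV ⇒ aaaaacaeaVVVV ⇒ aaaaacaeaeVVV ⇒ aaaaacaeaeeVV ⇒ aaaaacaeaeeeV ⇒ aaaaacaeaeeee

A ⇒ aAV   [A → a A V]
aAV ⇒ aaAVV   [A → a A V]
aaAVV ⇒ aaaAVVV   [A → a A V]
aaaAVVV ⇒ aaaaAVVVV   [A → a A V]
aaaaAVVVV ⇒ aaaaaAVVVVV   [A → a A V]
aaaaaAVVVVV ⇒ aaaaacVVVVV   [A → c]
aaaaacVVVVV ⇒ aaaaacaVaVVVV   [V → a V a]
aaaaacaVaVVVV ⇒ aaaaacaeaVVVV   [V → e]
aaaaacaeaVVVV ⇒ aaaaacaeaeVVV   [V → e]
aaaaacaeaeVVV ⇒ aaaaacaeaeeVV   [V → e]
aaaaacaeaeeVV ⇒ aaaaacaeaeeeV   [V → e]
aaaaacaeaeeeV ⇒ aaaaacaeaeeee   [V → e]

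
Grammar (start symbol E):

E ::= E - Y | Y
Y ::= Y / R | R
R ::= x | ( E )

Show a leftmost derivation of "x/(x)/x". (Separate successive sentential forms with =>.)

E => Y   [E ::= Y]
Y => Y/R   [Y ::= Y / R]
Y/R => Y/R/R   [Y ::= Y / R]
Y/R/R => R/R/R   [Y ::= R]
R/R/R => x/R/R   [R ::= x]
x/R/R => x/(E)/R   [R ::= ( E )]
x/(E)/R => x/(Y)/R   [E ::= Y]
x/(Y)/R => x/(R)/R   [Y ::= R]
x/(R)/R => x/(x)/R   [R ::= x]
x/(x)/R => x/(x)/x   [R ::= x]

E => Y => Y/R => Y/R/R => R/R/R => x/R/R => x/(E)/R => x/(Y)/R => x/(R)/R => x/(x)/R => x/(x)/x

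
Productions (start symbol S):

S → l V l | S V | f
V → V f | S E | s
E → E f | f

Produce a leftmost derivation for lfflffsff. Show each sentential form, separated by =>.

S => SV   [S → S V]
SV => lVlV   [S → l V l]
lVlV => lSElV   [V → S E]
lSElV => lfElV   [S → f]
lfElV => lfflV   [E → f]
lfflV => lfflSE   [V → S E]
lfflSE => lfflSVE   [S → S V]
lfflSVE => lfflfVE   [S → f]
lfflfVE => lfflfSEE   [V → S E]
lfflfSEE => lfflfSVEE   [S → S V]
lfflfSVEE => lfflffVEE   [S → f]
lfflffVEE => lfflffsEE   [V → s]
lfflffsEE => lfflffsfE   [E → f]
lfflffsfE => lfflffsff   [E → f]

S => SV => lVlV => lSElV => lfElV => lfflV => lfflSE => lfflSVE => lfflfVE => lfflfSEE => lfflfSVEE => lfflffVEE => lfflffsEE => lfflffsfE => lfflffsff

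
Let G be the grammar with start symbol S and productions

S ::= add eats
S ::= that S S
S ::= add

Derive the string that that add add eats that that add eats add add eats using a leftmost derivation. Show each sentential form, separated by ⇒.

S ⇒ that S S ⇒ that that S S S ⇒ that that add S S ⇒ that that add add eats S ⇒ that that add add eats that S S ⇒ that that add add eats that that S S S ⇒ that that add add eats that that add eats S S ⇒ that that add add eats that that add eats add S ⇒ that that add add eats that that add eats add add eats

S ⇒ that S S   [S ::= that S S]
that S S ⇒ that that S S S   [S ::= that S S]
that that S S S ⇒ that that add S S   [S ::= add]
that that add S S ⇒ that that add add eats S   [S ::= add eats]
that that add add eats S ⇒ that that add add eats that S S   [S ::= that S S]
that that add add eats that S S ⇒ that that add add eats that that S S S   [S ::= that S S]
that that add add eats that that S S S ⇒ that that add add eats that that add eats S S   [S ::= add eats]
that that add add eats that that add eats S S ⇒ that that add add eats that that add eats add S   [S ::= add]
that that add add eats that that add eats add S ⇒ that that add add eats that that add eats add add eats   [S ::= add eats]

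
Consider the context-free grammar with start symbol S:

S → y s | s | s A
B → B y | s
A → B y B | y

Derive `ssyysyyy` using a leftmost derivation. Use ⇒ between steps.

S ⇒ sA ⇒ sByB ⇒ sByyB ⇒ ssyyB ⇒ ssyyBy ⇒ ssyyByy ⇒ ssyyByyy ⇒ ssyysyyy

S ⇒ sA   [S → s A]
sA ⇒ sByB   [A → B y B]
sByB ⇒ sByyB   [B → B y]
sByyB ⇒ ssyyB   [B → s]
ssyyB ⇒ ssyyBy   [B → B y]
ssyyBy ⇒ ssyyByy   [B → B y]
ssyyByy ⇒ ssyyByyy   [B → B y]
ssyyByyy ⇒ ssyysyyy   [B → s]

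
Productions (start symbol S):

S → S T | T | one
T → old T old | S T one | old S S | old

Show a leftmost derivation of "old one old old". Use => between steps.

S => T => old S S => old one S => old one S T => old one T T => old one old T => old one old old

S => T   [S → T]
T => old S S   [T → old S S]
old S S => old one S   [S → one]
old one S => old one S T   [S → S T]
old one S T => old one T T   [S → T]
old one T T => old one old T   [T → old]
old one old T => old one old old   [T → old]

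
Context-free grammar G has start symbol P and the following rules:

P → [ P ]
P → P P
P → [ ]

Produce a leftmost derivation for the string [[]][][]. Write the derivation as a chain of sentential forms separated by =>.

P => PP => PPP => [P]PP => [[]]PP => [[]][]P => [[]][][]

P => PP   [P → P P]
PP => PPP   [P → P P]
PPP => [P]PP   [P → [ P ]]
[P]PP => [[]]PP   [P → [ ]]
[[]]PP => [[]][]P   [P → [ ]]
[[]][]P => [[]][][]   [P → [ ]]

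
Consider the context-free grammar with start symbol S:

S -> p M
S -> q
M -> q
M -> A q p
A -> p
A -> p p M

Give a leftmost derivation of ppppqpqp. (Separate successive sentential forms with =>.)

S => pM   [S -> p M]
pM => pAqp   [M -> A q p]
pAqp => pppMqp   [A -> p p M]
pppMqp => pppAqpqp   [M -> A q p]
pppAqpqp => ppppqpqp   [A -> p]

S=>pM=>pAqp=>pppMqp=>pppAqpqp=>ppppqpqp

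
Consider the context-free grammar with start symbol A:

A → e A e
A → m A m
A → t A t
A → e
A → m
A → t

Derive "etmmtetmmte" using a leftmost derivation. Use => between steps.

A => eAe   [A → e A e]
eAe => etAte   [A → t A t]
etAte => etmAmte   [A → m A m]
etmAmte => etmmAmmte   [A → m A m]
etmmAmmte => etmmtAtmmte   [A → t A t]
etmmtAtmmte => etmmtetmmte   [A → e]

A => eAe => etAte => etmAmte => etmmAmmte => etmmtAtmmte => etmmtetmmte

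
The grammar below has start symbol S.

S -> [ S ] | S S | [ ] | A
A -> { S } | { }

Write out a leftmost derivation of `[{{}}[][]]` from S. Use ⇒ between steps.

S ⇒ [S] ⇒ [SS] ⇒ [AS] ⇒ [{S}S] ⇒ [{A}S] ⇒ [{{}}S] ⇒ [{{}}SS] ⇒ [{{}}[]S] ⇒ [{{}}[][]]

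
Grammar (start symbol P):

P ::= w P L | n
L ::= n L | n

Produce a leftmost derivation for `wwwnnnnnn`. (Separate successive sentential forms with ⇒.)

P ⇒ wPL ⇒ wwPLL ⇒ wwwPLLL ⇒ wwwnLLL ⇒ wwwnnLL ⇒ wwwnnnLL ⇒ wwwnnnnL ⇒ wwwnnnnnL ⇒ wwwnnnnnn

P ⇒ wPL   [P ::= w P L]
wPL ⇒ wwPLL   [P ::= w P L]
wwPLL ⇒ wwwPLLL   [P ::= w P L]
wwwPLLL ⇒ wwwnLLL   [P ::= n]
wwwnLLL ⇒ wwwnnLL   [L ::= n]
wwwnnLL ⇒ wwwnnnLL   [L ::= n L]
wwwnnnLL ⇒ wwwnnnnL   [L ::= n]
wwwnnnnL ⇒ wwwnnnnnL   [L ::= n L]
wwwnnnnnL ⇒ wwwnnnnnn   [L ::= n]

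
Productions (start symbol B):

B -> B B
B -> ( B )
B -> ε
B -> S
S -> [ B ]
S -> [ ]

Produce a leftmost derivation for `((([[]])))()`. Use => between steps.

B => BB => BBB => (B)BB => ((B))BB => (((B)))BB => (((S)))BB => ((([B])))BB => ((([S])))BB => ((([[]])))BB => ((([[]])))B => ((([[]])))(B) => ((([[]])))()

B => BB   [B -> B B]
BB => BBB   [B -> B B]
BBB => (B)BB   [B -> ( B )]
(B)BB => ((B))BB   [B -> ( B )]
((B))BB => (((B)))BB   [B -> ( B )]
(((B)))BB => (((S)))BB   [B -> S]
(((S)))BB => ((([B])))BB   [S -> [ B ]]
((([B])))BB => ((([S])))BB   [B -> S]
((([S])))BB => ((([[]])))BB   [S -> [ ]]
((([[]])))BB => ((([[]])))B   [B -> ε]
((([[]])))B => ((([[]])))(B)   [B -> ( B )]
((([[]])))(B) => ((([[]])))()   [B -> ε]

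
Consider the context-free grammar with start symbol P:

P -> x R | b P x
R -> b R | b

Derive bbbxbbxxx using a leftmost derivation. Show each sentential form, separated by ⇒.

P ⇒ bPx   [P -> b P x]
bPx ⇒ bbPxx   [P -> b P x]
bbPxx ⇒ bbbPxxx   [P -> b P x]
bbbPxxx ⇒ bbbxRxxx   [P -> x R]
bbbxRxxx ⇒ bbbxbRxxx   [R -> b R]
bbbxbRxxx ⇒ bbbxbbxxx   [R -> b]

P⇒bPx⇒bbPxx⇒bbbPxxx⇒bbbxRxxx⇒bbbxbRxxx⇒bbbxbbxxx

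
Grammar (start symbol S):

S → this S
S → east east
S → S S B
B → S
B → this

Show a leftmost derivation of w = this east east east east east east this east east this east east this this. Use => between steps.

S => this S => this S S B => this east east S B => this east east S S B B => this east east S S B S B B => this east east S S B S B S B B => this east east east east S B S B S B B => this east east east east east east B S B S B B => this east east east east east east this S B S B B => this east east east east east east this east east B S B B => this east east east east east east this east east this S B B => this east east east east east east this east east this east east B B => this east east east east east east this east east this east east this B => this east east east east east east this east east this east east this this

S => this S   [S → this S]
this S => this S S B   [S → S S B]
this S S B => this east east S B   [S → east east]
this east east S B => this east east S S B B   [S → S S B]
this east east S S B B => this east east S S B S B B   [S → S S B]
this east east S S B S B B => this east east S S B S B S B B   [S → S S B]
this east east S S B S B S B B => this east east east east S B S B S B B   [S → east east]
this east east east east S B S B S B B => this east east east east east east B S B S B B   [S → east east]
this east east east east east east B S B S B B => this east east east east east east this S B S B B   [B → this]
this east east east east east east this S B S B B => this east east east east east east this east east B S B B   [S → east east]
this east east east east east east this east east B S B B => this east east east east east east this east east this S B B   [B → this]
this east east east east east east this east east this S B B => this east east east east east east this east east this east east B B   [S → east east]
this east east east east east east this east east this east east B B => this east east east east east east this east east this east east this B   [B → this]
this east east east east east east this east east this east east this B => this east east east east east east this east east this east east this this   [B → this]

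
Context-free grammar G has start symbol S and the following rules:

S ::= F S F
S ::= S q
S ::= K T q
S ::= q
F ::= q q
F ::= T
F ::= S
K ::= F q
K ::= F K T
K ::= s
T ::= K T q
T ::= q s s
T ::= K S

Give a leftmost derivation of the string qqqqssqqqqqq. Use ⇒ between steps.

S ⇒ Sq   [S ::= S q]
Sq ⇒ FSFq   [S ::= F S F]
FSFq ⇒ TSFq   [F ::= T]
TSFq ⇒ KTqSFq   [T ::= K T q]
KTqSFq ⇒ FqTqSFq   [K ::= F q]
FqTqSFq ⇒ qqqTqSFq   [F ::= q q]
qqqTqSFq ⇒ qqqqssqSFq   [T ::= q s s]
qqqqssqSFq ⇒ qqqqssqSqFq   [S ::= S q]
qqqqssqSqFq ⇒ qqqqssqqqFq   [S ::= q]
qqqqssqqqFq ⇒ qqqqssqqqqqq   [F ::= q q]

S ⇒ Sq ⇒ FSFq ⇒ TSFq ⇒ KTqSFq ⇒ FqTqSFq ⇒ qqqTqSFq ⇒ qqqqssqSFq ⇒ qqqqssqSqFq ⇒ qqqqssqqqFq ⇒ qqqqssqqqqqq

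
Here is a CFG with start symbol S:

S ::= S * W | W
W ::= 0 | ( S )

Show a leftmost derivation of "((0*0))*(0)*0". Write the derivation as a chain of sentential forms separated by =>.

S => S*W => S*W*W => W*W*W => (S)*W*W => (W)*W*W => ((S))*W*W => ((S*W))*W*W => ((W*W))*W*W => ((0*W))*W*W => ((0*0))*W*W => ((0*0))*(S)*W => ((0*0))*(W)*W => ((0*0))*(0)*W => ((0*0))*(0)*0

S => S*W   [S ::= S * W]
S*W => S*W*W   [S ::= S * W]
S*W*W => W*W*W   [S ::= W]
W*W*W => (S)*W*W   [W ::= ( S )]
(S)*W*W => (W)*W*W   [S ::= W]
(W)*W*W => ((S))*W*W   [W ::= ( S )]
((S))*W*W => ((S*W))*W*W   [S ::= S * W]
((S*W))*W*W => ((W*W))*W*W   [S ::= W]
((W*W))*W*W => ((0*W))*W*W   [W ::= 0]
((0*W))*W*W => ((0*0))*W*W   [W ::= 0]
((0*0))*W*W => ((0*0))*(S)*W   [W ::= ( S )]
((0*0))*(S)*W => ((0*0))*(W)*W   [S ::= W]
((0*0))*(W)*W => ((0*0))*(0)*W   [W ::= 0]
((0*0))*(0)*W => ((0*0))*(0)*0   [W ::= 0]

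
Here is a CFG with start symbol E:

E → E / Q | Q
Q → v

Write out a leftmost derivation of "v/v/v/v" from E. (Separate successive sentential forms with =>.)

E => E/Q => E/Q/Q => E/Q/Q/Q => Q/Q/Q/Q => v/Q/Q/Q => v/v/Q/Q => v/v/v/Q => v/v/v/v

E => E/Q   [E → E / Q]
E/Q => E/Q/Q   [E → E / Q]
E/Q/Q => E/Q/Q/Q   [E → E / Q]
E/Q/Q/Q => Q/Q/Q/Q   [E → Q]
Q/Q/Q/Q => v/Q/Q/Q   [Q → v]
v/Q/Q/Q => v/v/Q/Q   [Q → v]
v/v/Q/Q => v/v/v/Q   [Q → v]
v/v/v/Q => v/v/v/v   [Q → v]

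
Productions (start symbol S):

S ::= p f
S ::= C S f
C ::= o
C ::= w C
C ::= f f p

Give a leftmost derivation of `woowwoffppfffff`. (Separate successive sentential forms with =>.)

S => CSf   [S ::= C S f]
CSf => wCSf   [C ::= w C]
wCSf => woSf   [C ::= o]
woSf => woCSff   [S ::= C S f]
woCSff => wooSff   [C ::= o]
wooSff => wooCSfff   [S ::= C S f]
wooCSfff => woowCSfff   [C ::= w C]
woowCSfff => woowwCSfff   [C ::= w C]
woowwCSfff => woowwoSfff   [C ::= o]
woowwoSfff => woowwoCSffff   [S ::= C S f]
woowwoCSffff => woowwoffpSffff   [C ::= f f p]
woowwoffpSffff => woowwoffppfffff   [S ::= p f]

S => CSf => wCSf => woSf => woCSff => wooSff => wooCSfff => woowCSfff => woowwCSfff => woowwoSfff => woowwoCSffff => woowwoffpSffff => woowwoffppfffff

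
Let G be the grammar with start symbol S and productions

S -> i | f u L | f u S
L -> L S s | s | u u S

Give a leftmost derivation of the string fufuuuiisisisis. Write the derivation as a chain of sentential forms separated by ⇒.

S ⇒ fuS   [S -> f u S]
fuS ⇒ fufuL   [S -> f u L]
fufuL ⇒ fufuLSs   [L -> L S s]
fufuLSs ⇒ fufuLSsSs   [L -> L S s]
fufuLSsSs ⇒ fufuLSsSsSs   [L -> L S s]
fufuLSsSsSs ⇒ fufuLSsSsSsSs   [L -> L S s]
fufuLSsSsSsSs ⇒ fufuuuSSsSsSsSs   [L -> u u S]
fufuuuSSsSsSsSs ⇒ fufuuuiSsSsSsSs   [S -> i]
fufuuuiSsSsSsSs ⇒ fufuuuiisSsSsSs   [S -> i]
fufuuuiisSsSsSs ⇒ fufuuuiisisSsSs   [S -> i]
fufuuuiisisSsSs ⇒ fufuuuiisisisSs   [S -> i]
fufuuuiisisisSs ⇒ fufuuuiisisisis   [S -> i]

S ⇒ fuS ⇒ fufuL ⇒ fufuLSs ⇒ fufuLSsSs ⇒ fufuLSsSsSs ⇒ fufuLSsSsSsSs ⇒ fufuuuSSsSsSsSs ⇒ fufuuuiSsSsSsSs ⇒ fufuuuiisSsSsSs ⇒ fufuuuiisisSsSs ⇒ fufuuuiisisisSs ⇒ fufuuuiisisisis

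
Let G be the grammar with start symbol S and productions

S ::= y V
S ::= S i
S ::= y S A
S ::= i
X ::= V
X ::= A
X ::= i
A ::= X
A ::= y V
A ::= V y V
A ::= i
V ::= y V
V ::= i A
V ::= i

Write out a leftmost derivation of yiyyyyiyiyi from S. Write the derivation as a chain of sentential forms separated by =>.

S => ySA => yiA => yiyV => yiyyV => yiyyyV => yiyyyyV => yiyyyyiA => yiyyyyiVyV => yiyyyyiyVyV => yiyyyyiyiyV => yiyyyyiyiyi

S => ySA   [S ::= y S A]
ySA => yiA   [S ::= i]
yiA => yiyV   [A ::= y V]
yiyV => yiyyV   [V ::= y V]
yiyyV => yiyyyV   [V ::= y V]
yiyyyV => yiyyyyV   [V ::= y V]
yiyyyyV => yiyyyyiA   [V ::= i A]
yiyyyyiA => yiyyyyiVyV   [A ::= V y V]
yiyyyyiVyV => yiyyyyiyVyV   [V ::= y V]
yiyyyyiyVyV => yiyyyyiyiyV   [V ::= i]
yiyyyyiyiyV => yiyyyyiyiyi   [V ::= i]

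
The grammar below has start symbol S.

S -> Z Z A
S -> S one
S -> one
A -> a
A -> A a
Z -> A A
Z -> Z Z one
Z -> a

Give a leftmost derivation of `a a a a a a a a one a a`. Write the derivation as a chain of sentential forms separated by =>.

S => Z Z A   [S -> Z Z A]
Z Z A => Z Z one Z A   [Z -> Z Z one]
Z Z one Z A => A A Z one Z A   [Z -> A A]
A A Z one Z A => A a A Z one Z A   [A -> A a]
A a A Z one Z A => A a a A Z one Z A   [A -> A a]
A a a A Z one Z A => a a a A Z one Z A   [A -> a]
a a a A Z one Z A => a a a A a Z one Z A   [A -> A a]
a a a A a Z one Z A => a a a a a Z one Z A   [A -> a]
a a a a a Z one Z A => a a a a a A A one Z A   [Z -> A A]
a a a a a A A one Z A => a a a a a A a A one Z A   [A -> A a]
a a a a a A a A one Z A => a a a a a a a A one Z A   [A -> a]
a a a a a a a A one Z A => a a a a a a a a one Z A   [A -> a]
a a a a a a a a one Z A => a a a a a a a a one a A   [Z -> a]
a a a a a a a a one a A => a a a a a a a a one a a   [A -> a]

S => Z Z A => Z Z one Z A => A A Z one Z A => A a A Z one Z A => A a a A Z one Z A => a a a A Z one Z A => a a a A a Z one Z A => a a a a a Z one Z A => a a a a a A A one Z A => a a a a a A a A one Z A => a a a a a a a A one Z A => a a a a a a a a one Z A => a a a a a a a a one a A => a a a a a a a a one a a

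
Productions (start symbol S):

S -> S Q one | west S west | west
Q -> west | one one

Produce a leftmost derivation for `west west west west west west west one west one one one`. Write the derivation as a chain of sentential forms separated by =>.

S => S Q one => west S west Q one => west S Q one west Q one => west west S west Q one west Q one => west west west S west west Q one west Q one => west west west west west west Q one west Q one => west west west west west west west one west Q one => west west west west west west west one west one one one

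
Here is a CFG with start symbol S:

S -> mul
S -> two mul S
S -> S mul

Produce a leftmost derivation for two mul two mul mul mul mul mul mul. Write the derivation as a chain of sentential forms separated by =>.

S => two mul S   [S -> two mul S]
two mul S => two mul S mul   [S -> S mul]
two mul S mul => two mul S mul mul   [S -> S mul]
two mul S mul mul => two mul S mul mul mul   [S -> S mul]
two mul S mul mul mul => two mul two mul S mul mul mul   [S -> two mul S]
two mul two mul S mul mul mul => two mul two mul S mul mul mul mul   [S -> S mul]
two mul two mul S mul mul mul mul => two mul two mul mul mul mul mul mul   [S -> mul]

S => two mul S => two mul S mul => two mul S mul mul => two mul S mul mul mul => two mul two mul S mul mul mul => two mul two mul S mul mul mul mul => two mul two mul mul mul mul mul mul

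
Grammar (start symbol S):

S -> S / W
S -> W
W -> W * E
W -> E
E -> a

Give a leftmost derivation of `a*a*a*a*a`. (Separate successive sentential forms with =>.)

S=>W=>W*E=>W*E*E=>W*E*E*E=>W*E*E*E*E=>E*E*E*E*E=>a*E*E*E*E=>a*a*E*E*E=>a*a*a*E*E=>a*a*a*a*E=>a*a*a*a*a

S => W   [S -> W]
W => W*E   [W -> W * E]
W*E => W*E*E   [W -> W * E]
W*E*E => W*E*E*E   [W -> W * E]
W*E*E*E => W*E*E*E*E   [W -> W * E]
W*E*E*E*E => E*E*E*E*E   [W -> E]
E*E*E*E*E => a*E*E*E*E   [E -> a]
a*E*E*E*E => a*a*E*E*E   [E -> a]
a*a*E*E*E => a*a*a*E*E   [E -> a]
a*a*a*E*E => a*a*a*a*E   [E -> a]
a*a*a*a*E => a*a*a*a*a   [E -> a]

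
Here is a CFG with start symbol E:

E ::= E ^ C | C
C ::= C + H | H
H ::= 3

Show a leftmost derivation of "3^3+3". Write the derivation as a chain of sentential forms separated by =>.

E => E^C   [E ::= E ^ C]
E^C => C^C   [E ::= C]
C^C => H^C   [C ::= H]
H^C => 3^C   [H ::= 3]
3^C => 3^C+H   [C ::= C + H]
3^C+H => 3^H+H   [C ::= H]
3^H+H => 3^3+H   [H ::= 3]
3^3+H => 3^3+3   [H ::= 3]

E => E^C => C^C => H^C => 3^C => 3^C+H => 3^H+H => 3^3+H => 3^3+3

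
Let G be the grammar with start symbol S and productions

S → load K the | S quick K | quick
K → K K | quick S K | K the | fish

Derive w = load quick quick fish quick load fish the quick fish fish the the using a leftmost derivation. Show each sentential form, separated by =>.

S => load K the => load K K the => load quick S K K the => load quick quick K K the => load quick quick fish K the => load quick quick fish K the the => load quick quick fish quick S K the the => load quick quick fish quick S quick K K the the => load quick quick fish quick load K the quick K K the the => load quick quick fish quick load fish the quick K K the the => load quick quick fish quick load fish the quick fish K the the => load quick quick fish quick load fish the quick fish fish the the

S => load K the   [S → load K the]
load K the => load K K the   [K → K K]
load K K the => load quick S K K the   [K → quick S K]
load quick S K K the => load quick quick K K the   [S → quick]
load quick quick K K the => load quick quick fish K the   [K → fish]
load quick quick fish K the => load quick quick fish K the the   [K → K the]
load quick quick fish K the the => load quick quick fish quick S K the the   [K → quick S K]
load quick quick fish quick S K the the => load quick quick fish quick S quick K K the the   [S → S quick K]
load quick quick fish quick S quick K K the the => load quick quick fish quick load K the quick K K the the   [S → load K the]
load quick quick fish quick load K the quick K K the the => load quick quick fish quick load fish the quick K K the the   [K → fish]
load quick quick fish quick load fish the quick K K the the => load quick quick fish quick load fish the quick fish K the the   [K → fish]
load quick quick fish quick load fish the quick fish K the the => load quick quick fish quick load fish the quick fish fish the the   [K → fish]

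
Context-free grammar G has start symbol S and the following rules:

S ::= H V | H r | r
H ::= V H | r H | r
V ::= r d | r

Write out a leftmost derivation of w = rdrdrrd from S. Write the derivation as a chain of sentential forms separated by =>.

S => HV => VHV => rdHV => rdVHV => rdrdHV => rdrdrV => rdrdrrd

S => HV   [S ::= H V]
HV => VHV   [H ::= V H]
VHV => rdHV   [V ::= r d]
rdHV => rdVHV   [H ::= V H]
rdVHV => rdrdHV   [V ::= r d]
rdrdHV => rdrdrV   [H ::= r]
rdrdrV => rdrdrrd   [V ::= r d]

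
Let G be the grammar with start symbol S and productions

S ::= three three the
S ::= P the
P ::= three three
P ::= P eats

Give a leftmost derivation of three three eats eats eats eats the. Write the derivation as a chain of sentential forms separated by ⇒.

S ⇒ P the   [S ::= P the]
P the ⇒ P eats the   [P ::= P eats]
P eats the ⇒ P eats eats the   [P ::= P eats]
P eats eats the ⇒ P eats eats eats the   [P ::= P eats]
P eats eats eats the ⇒ P eats eats eats eats the   [P ::= P eats]
P eats eats eats eats the ⇒ three three eats eats eats eats the   [P ::= three three]

S ⇒ P the ⇒ P eats the ⇒ P eats eats the ⇒ P eats eats eats the ⇒ P eats eats eats eats the ⇒ three three eats eats eats eats the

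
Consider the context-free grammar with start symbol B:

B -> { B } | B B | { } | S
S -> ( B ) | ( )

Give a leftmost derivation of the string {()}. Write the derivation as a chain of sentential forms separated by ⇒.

B⇒{B}⇒{S}⇒{()}

B ⇒ {B}   [B -> { B }]
{B} ⇒ {S}   [B -> S]
{S} ⇒ {()}   [S -> ( )]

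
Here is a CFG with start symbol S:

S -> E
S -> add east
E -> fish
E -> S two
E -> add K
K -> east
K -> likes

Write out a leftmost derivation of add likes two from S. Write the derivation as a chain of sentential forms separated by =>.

S => E   [S -> E]
E => S two   [E -> S two]
S two => E two   [S -> E]
E two => add K two   [E -> add K]
add K two => add likes two   [K -> likes]

S => E => S two => E two => add K two => add likes two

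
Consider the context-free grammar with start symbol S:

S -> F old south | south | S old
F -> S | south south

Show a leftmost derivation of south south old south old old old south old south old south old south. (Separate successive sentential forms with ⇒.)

S ⇒ F old south ⇒ S old south ⇒ F old south old south ⇒ S old south old south ⇒ F old south old south old south ⇒ S old south old south old south ⇒ F old south old south old south old south ⇒ S old south old south old south old south ⇒ S old old south old south old south old south ⇒ S old old old south old south old south old south ⇒ F old south old old old south old south old south old south ⇒ south south old south old old old south old south old south old south

S ⇒ F old south   [S -> F old south]
F old south ⇒ S old south   [F -> S]
S old south ⇒ F old south old south   [S -> F old south]
F old south old south ⇒ S old south old south   [F -> S]
S old south old south ⇒ F old south old south old south   [S -> F old south]
F old south old south old south ⇒ S old south old south old south   [F -> S]
S old south old south old south ⇒ F old south old south old south old south   [S -> F old south]
F old south old south old south old south ⇒ S old south old south old south old south   [F -> S]
S old south old south old south old south ⇒ S old old south old south old south old south   [S -> S old]
S old old south old south old south old south ⇒ S old old old south old south old south old south   [S -> S old]
S old old old south old south old south old south ⇒ F old south old old old south old south old south old south   [S -> F old south]
F old south old old old south old south old south old south ⇒ south south old south old old old south old south old south old south   [F -> south south]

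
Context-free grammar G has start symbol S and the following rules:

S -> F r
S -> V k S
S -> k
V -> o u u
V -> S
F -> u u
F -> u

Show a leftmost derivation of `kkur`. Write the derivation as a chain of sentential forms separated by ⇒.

S ⇒ VkS   [S -> V k S]
VkS ⇒ SkS   [V -> S]
SkS ⇒ kkS   [S -> k]
kkS ⇒ kkFr   [S -> F r]
kkFr ⇒ kkur   [F -> u]

S ⇒ VkS ⇒ SkS ⇒ kkS ⇒ kkFr ⇒ kkur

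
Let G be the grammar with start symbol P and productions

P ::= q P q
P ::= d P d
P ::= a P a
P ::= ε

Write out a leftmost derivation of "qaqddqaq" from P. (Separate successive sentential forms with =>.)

P => qPq   [P ::= q P q]
qPq => qaPaq   [P ::= a P a]
qaPaq => qaqPqaq   [P ::= q P q]
qaqPqaq => qaqdPdqaq   [P ::= d P d]
qaqdPdqaq => qaqddqaq   [P ::= ε]

P => qPq => qaPaq => qaqPqaq => qaqdPdqaq => qaqddqaq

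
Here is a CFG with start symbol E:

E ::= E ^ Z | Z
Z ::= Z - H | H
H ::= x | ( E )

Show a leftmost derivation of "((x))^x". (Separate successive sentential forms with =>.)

E=>E^Z=>Z^Z=>H^Z=>(E)^Z=>(Z)^Z=>(H)^Z=>((E))^Z=>((Z))^Z=>((H))^Z=>((x))^Z=>((x))^H=>((x))^x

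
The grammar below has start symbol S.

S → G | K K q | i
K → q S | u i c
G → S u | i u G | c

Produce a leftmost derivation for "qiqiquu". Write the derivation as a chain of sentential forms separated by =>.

S=>G=>Su=>Gu=>Suu=>KKquu=>qSKquu=>qiKquu=>qiqSquu=>qiqiquu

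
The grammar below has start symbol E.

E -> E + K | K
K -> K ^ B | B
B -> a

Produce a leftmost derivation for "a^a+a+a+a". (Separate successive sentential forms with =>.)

E => E+K => E+K+K => E+K+K+K => K+K+K+K => K^B+K+K+K => B^B+K+K+K => a^B+K+K+K => a^a+K+K+K => a^a+B+K+K => a^a+a+K+K => a^a+a+B+K => a^a+a+a+K => a^a+a+a+B => a^a+a+a+a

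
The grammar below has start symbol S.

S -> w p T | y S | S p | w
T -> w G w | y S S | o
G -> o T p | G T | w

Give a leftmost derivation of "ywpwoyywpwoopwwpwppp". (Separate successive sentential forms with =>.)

S => Sp => ySp => ySpp => ySppp => ywpTppp => ywpwGwppp => ywpwoTpwppp => ywpwoySSpwppp => ywpwoyySSpwppp => ywpwoyywpTSpwppp => ywpwoyywpwGwSpwppp => ywpwoyywpwoTpwSpwppp => ywpwoyywpwoopwSpwppp => ywpwoyywpwoopwwpwppp

S => Sp   [S -> S p]
Sp => ySp   [S -> y S]
ySp => ySpp   [S -> S p]
ySpp => ySppp   [S -> S p]
ySppp => ywpTppp   [S -> w p T]
ywpTppp => ywpwGwppp   [T -> w G w]
ywpwGwppp => ywpwoTpwppp   [G -> o T p]
ywpwoTpwppp => ywpwoySSpwppp   [T -> y S S]
ywpwoySSpwppp => ywpwoyySSpwppp   [S -> y S]
ywpwoyySSpwppp => ywpwoyywpTSpwppp   [S -> w p T]
ywpwoyywpTSpwppp => ywpwoyywpwGwSpwppp   [T -> w G w]
ywpwoyywpwGwSpwppp => ywpwoyywpwoTpwSpwppp   [G -> o T p]
ywpwoyywpwoTpwSpwppp => ywpwoyywpwoopwSpwppp   [T -> o]
ywpwoyywpwoopwSpwppp => ywpwoyywpwoopwwpwppp   [S -> w]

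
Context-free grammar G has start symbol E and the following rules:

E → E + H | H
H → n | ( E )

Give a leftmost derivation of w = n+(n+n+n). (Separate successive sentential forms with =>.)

E => E+H => H+H => n+H => n+(E) => n+(E+H) => n+(E+H+H) => n+(H+H+H) => n+(n+H+H) => n+(n+n+H) => n+(n+n+n)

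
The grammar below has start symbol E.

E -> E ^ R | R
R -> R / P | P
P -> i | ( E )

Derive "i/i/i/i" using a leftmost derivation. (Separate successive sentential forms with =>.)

E => R => R/P => R/P/P => R/P/P/P => P/P/P/P => i/P/P/P => i/i/P/P => i/i/i/P => i/i/i/i

E => R   [E -> R]
R => R/P   [R -> R / P]
R/P => R/P/P   [R -> R / P]
R/P/P => R/P/P/P   [R -> R / P]
R/P/P/P => P/P/P/P   [R -> P]
P/P/P/P => i/P/P/P   [P -> i]
i/P/P/P => i/i/P/P   [P -> i]
i/i/P/P => i/i/i/P   [P -> i]
i/i/i/P => i/i/i/i   [P -> i]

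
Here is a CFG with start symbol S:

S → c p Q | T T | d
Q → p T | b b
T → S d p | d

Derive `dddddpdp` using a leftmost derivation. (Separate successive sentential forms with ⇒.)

S⇒TT⇒dT⇒dSdp⇒dTTdp⇒ddTdp⇒ddSdpdp⇒ddTTdpdp⇒dddTdpdp⇒dddddpdp

S ⇒ TT   [S → T T]
TT ⇒ dT   [T → d]
dT ⇒ dSdp   [T → S d p]
dSdp ⇒ dTTdp   [S → T T]
dTTdp ⇒ ddTdp   [T → d]
ddTdp ⇒ ddSdpdp   [T → S d p]
ddSdpdp ⇒ ddTTdpdp   [S → T T]
ddTTdpdp ⇒ dddTdpdp   [T → d]
dddTdpdp ⇒ dddddpdp   [T → d]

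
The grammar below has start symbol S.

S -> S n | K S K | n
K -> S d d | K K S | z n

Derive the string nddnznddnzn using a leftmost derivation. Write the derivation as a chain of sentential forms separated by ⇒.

S ⇒ KSK   [S -> K S K]
KSK ⇒ SddSK   [K -> S d d]
SddSK ⇒ KSKddSK   [S -> K S K]
KSKddSK ⇒ SddSKddSK   [K -> S d d]
SddSKddSK ⇒ nddSKddSK   [S -> n]
nddSKddSK ⇒ nddnKddSK   [S -> n]
nddnKddSK ⇒ nddnznddSK   [K -> z n]
nddnznddSK ⇒ nddnznddnK   [S -> n]
nddnznddnK ⇒ nddnznddnzn   [K -> z n]

S ⇒ KSK ⇒ SddSK ⇒ KSKddSK ⇒ SddSKddSK ⇒ nddSKddSK ⇒ nddnKddSK ⇒ nddnznddSK ⇒ nddnznddnK ⇒ nddnznddnzn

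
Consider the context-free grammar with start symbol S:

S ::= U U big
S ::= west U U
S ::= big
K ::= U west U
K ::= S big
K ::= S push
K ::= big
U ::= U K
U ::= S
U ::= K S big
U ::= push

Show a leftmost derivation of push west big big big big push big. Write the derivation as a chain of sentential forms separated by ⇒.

S ⇒ U U big   [S ::= U U big]
U U big ⇒ push U big   [U ::= push]
push U big ⇒ push S big   [U ::= S]
push S big ⇒ push west U U big   [S ::= west U U]
push west U U big ⇒ push west K S big U big   [U ::= K S big]
push west K S big U big ⇒ push west S big S big U big   [K ::= S big]
push west S big S big U big ⇒ push west big big S big U big   [S ::= big]
push west big big S big U big ⇒ push west big big big big U big   [S ::= big]
push west big big big big U big ⇒ push west big big big big push big   [U ::= push]

S ⇒ U U big ⇒ push U big ⇒ push S big ⇒ push west U U big ⇒ push west K S big U big ⇒ push west S big S big U big ⇒ push west big big S big U big ⇒ push west big big big big U big ⇒ push west big big big big push big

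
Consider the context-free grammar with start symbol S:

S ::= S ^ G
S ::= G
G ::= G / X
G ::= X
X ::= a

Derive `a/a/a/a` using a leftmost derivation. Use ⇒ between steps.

S ⇒ G   [S ::= G]
G ⇒ G/X   [G ::= G / X]
G/X ⇒ G/X/X   [G ::= G / X]
G/X/X ⇒ G/X/X/X   [G ::= G / X]
G/X/X/X ⇒ X/X/X/X   [G ::= X]
X/X/X/X ⇒ a/X/X/X   [X ::= a]
a/X/X/X ⇒ a/a/X/X   [X ::= a]
a/a/X/X ⇒ a/a/a/X   [X ::= a]
a/a/a/X ⇒ a/a/a/a   [X ::= a]

S ⇒ G ⇒ G/X ⇒ G/X/X ⇒ G/X/X/X ⇒ X/X/X/X ⇒ a/X/X/X ⇒ a/a/X/X ⇒ a/a/a/X ⇒ a/a/a/a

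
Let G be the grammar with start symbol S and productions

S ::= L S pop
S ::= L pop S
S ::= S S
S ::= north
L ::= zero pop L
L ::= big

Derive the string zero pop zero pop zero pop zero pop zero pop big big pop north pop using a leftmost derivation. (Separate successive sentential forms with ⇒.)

S ⇒ L S pop   [S ::= L S pop]
L S pop ⇒ zero pop L S pop   [L ::= zero pop L]
zero pop L S pop ⇒ zero pop zero pop L S pop   [L ::= zero pop L]
zero pop zero pop L S pop ⇒ zero pop zero pop zero pop L S pop   [L ::= zero pop L]
zero pop zero pop zero pop L S pop ⇒ zero pop zero pop zero pop zero pop L S pop   [L ::= zero pop L]
zero pop zero pop zero pop zero pop L S pop ⇒ zero pop zero pop zero pop zero pop zero pop L S pop   [L ::= zero pop L]
zero pop zero pop zero pop zero pop zero pop L S pop ⇒ zero pop zero pop zero pop zero pop zero pop big S pop   [L ::= big]
zero pop zero pop zero pop zero pop zero pop big S pop ⇒ zero pop zero pop zero pop zero pop zero pop big L pop S pop   [S ::= L pop S]
zero pop zero pop zero pop zero pop zero pop big L pop S pop ⇒ zero pop zero pop zero pop zero pop zero pop big big pop S pop   [L ::= big]
zero pop zero pop zero pop zero pop zero pop big big pop S pop ⇒ zero pop zero pop zero pop zero pop zero pop big big pop north pop   [S ::= north]

S ⇒ L S pop ⇒ zero pop L S pop ⇒ zero pop zero pop L S pop ⇒ zero pop zero pop zero pop L S pop ⇒ zero pop zero pop zero pop zero pop L S pop ⇒ zero pop zero pop zero pop zero pop zero pop L S pop ⇒ zero pop zero pop zero pop zero pop zero pop big S pop ⇒ zero pop zero pop zero pop zero pop zero pop big L pop S pop ⇒ zero pop zero pop zero pop zero pop zero pop big big pop S pop ⇒ zero pop zero pop zero pop zero pop zero pop big big pop north pop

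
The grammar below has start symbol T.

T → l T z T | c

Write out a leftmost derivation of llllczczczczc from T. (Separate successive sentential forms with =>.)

T => lTzT   [T → l T z T]
lTzT => llTzTzT   [T → l T z T]
llTzTzT => lllTzTzTzT   [T → l T z T]
lllTzTzTzT => llllTzTzTzTzT   [T → l T z T]
llllTzTzTzTzT => llllczTzTzTzT   [T → c]
llllczTzTzTzT => llllczczTzTzT   [T → c]
llllczczTzTzT => llllczczczTzT   [T → c]
llllczczczTzT => llllczczczczT   [T → c]
llllczczczczT => llllczczczczc   [T → c]

T => lTzT => llTzTzT => lllTzTzTzT => llllTzTzTzTzT => llllczTzTzTzT => llllczczTzTzT => llllczczczTzT => llllczczczczT => llllczczczczc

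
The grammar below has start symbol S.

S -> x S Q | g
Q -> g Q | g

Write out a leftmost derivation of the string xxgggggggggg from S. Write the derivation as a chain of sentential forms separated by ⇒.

S⇒xSQ⇒xxSQQ⇒xxgQQ⇒xxggQQ⇒xxgggQQ⇒xxggggQQ⇒xxgggggQQ⇒xxggggggQ⇒xxgggggggQ⇒xxggggggggQ⇒xxgggggggggQ⇒xxgggggggggg

S ⇒ xSQ   [S -> x S Q]
xSQ ⇒ xxSQQ   [S -> x S Q]
xxSQQ ⇒ xxgQQ   [S -> g]
xxgQQ ⇒ xxggQQ   [Q -> g Q]
xxggQQ ⇒ xxgggQQ   [Q -> g Q]
xxgggQQ ⇒ xxggggQQ   [Q -> g Q]
xxggggQQ ⇒ xxgggggQQ   [Q -> g Q]
xxgggggQQ ⇒ xxggggggQ   [Q -> g]
xxggggggQ ⇒ xxgggggggQ   [Q -> g Q]
xxgggggggQ ⇒ xxggggggggQ   [Q -> g Q]
xxggggggggQ ⇒ xxgggggggggQ   [Q -> g Q]
xxgggggggggQ ⇒ xxgggggggggg   [Q -> g]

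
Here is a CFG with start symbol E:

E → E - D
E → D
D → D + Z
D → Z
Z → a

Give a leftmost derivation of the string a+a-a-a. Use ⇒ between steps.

E ⇒ E-D   [E → E - D]
E-D ⇒ E-D-D   [E → E - D]
E-D-D ⇒ D-D-D   [E → D]
D-D-D ⇒ D+Z-D-D   [D → D + Z]
D+Z-D-D ⇒ Z+Z-D-D   [D → Z]
Z+Z-D-D ⇒ a+Z-D-D   [Z → a]
a+Z-D-D ⇒ a+a-D-D   [Z → a]
a+a-D-D ⇒ a+a-Z-D   [D → Z]
a+a-Z-D ⇒ a+a-a-D   [Z → a]
a+a-a-D ⇒ a+a-a-Z   [D → Z]
a+a-a-Z ⇒ a+a-a-a   [Z → a]

E⇒E-D⇒E-D-D⇒D-D-D⇒D+Z-D-D⇒Z+Z-D-D⇒a+Z-D-D⇒a+a-D-D⇒a+a-Z-D⇒a+a-a-D⇒a+a-a-Z⇒a+a-a-a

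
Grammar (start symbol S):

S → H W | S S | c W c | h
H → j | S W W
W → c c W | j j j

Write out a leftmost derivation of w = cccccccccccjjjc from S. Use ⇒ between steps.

S ⇒ cWc ⇒ cccWc ⇒ cccccWc ⇒ cccccccWc ⇒ cccccccccWc ⇒ cccccccccccWc ⇒ cccccccccccjjjc

S ⇒ cWc   [S → c W c]
cWc ⇒ cccWc   [W → c c W]
cccWc ⇒ cccccWc   [W → c c W]
cccccWc ⇒ cccccccWc   [W → c c W]
cccccccWc ⇒ cccccccccWc   [W → c c W]
cccccccccWc ⇒ cccccccccccWc   [W → c c W]
cccccccccccWc ⇒ cccccccccccjjjc   [W → j j j]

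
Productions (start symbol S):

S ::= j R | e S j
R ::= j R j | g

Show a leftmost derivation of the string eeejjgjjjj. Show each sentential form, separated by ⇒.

S ⇒ eSj   [S ::= e S j]
eSj ⇒ eeSjj   [S ::= e S j]
eeSjj ⇒ eeeSjjj   [S ::= e S j]
eeeSjjj ⇒ eeejRjjj   [S ::= j R]
eeejRjjj ⇒ eeejjRjjjj   [R ::= j R j]
eeejjRjjjj ⇒ eeejjgjjjj   [R ::= g]

S ⇒ eSj ⇒ eeSjj ⇒ eeeSjjj ⇒ eeejRjjj ⇒ eeejjRjjjj ⇒ eeejjgjjjj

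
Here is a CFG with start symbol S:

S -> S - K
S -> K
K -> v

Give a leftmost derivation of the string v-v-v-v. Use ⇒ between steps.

S ⇒ S-K   [S -> S - K]
S-K ⇒ S-K-K   [S -> S - K]
S-K-K ⇒ S-K-K-K   [S -> S - K]
S-K-K-K ⇒ K-K-K-K   [S -> K]
K-K-K-K ⇒ v-K-K-K   [K -> v]
v-K-K-K ⇒ v-v-K-K   [K -> v]
v-v-K-K ⇒ v-v-v-K   [K -> v]
v-v-v-K ⇒ v-v-v-v   [K -> v]

S ⇒ S-K ⇒ S-K-K ⇒ S-K-K-K ⇒ K-K-K-K ⇒ v-K-K-K ⇒ v-v-K-K ⇒ v-v-v-K ⇒ v-v-v-v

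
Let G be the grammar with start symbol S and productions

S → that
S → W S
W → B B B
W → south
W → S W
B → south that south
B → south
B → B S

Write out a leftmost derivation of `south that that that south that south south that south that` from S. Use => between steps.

S => W S => B B B S => B S B B S => B S S B B S => B S S S B B S => south S S S B B S => south that S S B B S => south that that S B B S => south that that that B B S => south that that that south that south B S => south that that that south that south south that south S => south that that that south that south south that south that

S => W S   [S → W S]
W S => B B B S   [W → B B B]
B B B S => B S B B S   [B → B S]
B S B B S => B S S B B S   [B → B S]
B S S B B S => B S S S B B S   [B → B S]
B S S S B B S => south S S S B B S   [B → south]
south S S S B B S => south that S S B B S   [S → that]
south that S S B B S => south that that S B B S   [S → that]
south that that S B B S => south that that that B B S   [S → that]
south that that that B B S => south that that that south that south B S   [B → south that south]
south that that that south that south B S => south that that that south that south south that south S   [B → south that south]
south that that that south that south south that south S => south that that that south that south south that south that   [S → that]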